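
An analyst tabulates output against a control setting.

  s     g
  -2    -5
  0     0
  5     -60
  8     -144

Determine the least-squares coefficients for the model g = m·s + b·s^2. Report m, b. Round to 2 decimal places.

m = -1.73, b = -2.04

The normal equations are: 93·m + 629·b = -1442;  629·m + 4737·b = -10736.
Determinant 93·4737 − 629² = 44900.
m = ((-1442)·4737 − 629·(-10736))/44900 = -7781/4490; b = (93·(-10736) − 629·(-1442))/44900 = -9143/4490.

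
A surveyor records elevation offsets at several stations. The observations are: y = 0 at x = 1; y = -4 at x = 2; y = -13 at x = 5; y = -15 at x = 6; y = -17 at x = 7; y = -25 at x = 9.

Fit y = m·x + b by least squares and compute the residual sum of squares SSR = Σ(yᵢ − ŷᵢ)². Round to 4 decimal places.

SSR = 3.3116

Sums needed: Σx·x = 196, Σx = 30, Σ1 = 6.
For Mᵀy: Σx·y = -507, Σy = -74.
MᵀM·[m, b]ᵀ = Mᵀy becomes [[196, 30]; [30, 6]]·[m, b]ᵀ = [-507, -74]ᵀ.
Eliminating b: 6·(row 1) − 30·(row 2) gives 276·m = 6·(-507) − 30·(-74) = -822, so m = -137/46.
Then b = ((-74) − 30·(-137/46))/6 = 353/138.
Residuals: 29/69, -83/138, -2/3, 43/138, 89/69, -52/69; SSR = 457/138.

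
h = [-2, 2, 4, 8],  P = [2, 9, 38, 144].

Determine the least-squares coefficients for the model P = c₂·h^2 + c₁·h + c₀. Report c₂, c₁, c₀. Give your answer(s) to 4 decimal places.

The normal system XᵀX·[c₂, c₁, c₀]ᵀ = XᵀP is [[4384, 576, 88]; [576, 88, 12]; [88, 12, 4]]·[c₂, c₁, c₀]ᵀ = [9868, 1318, 193]ᵀ.
Solving the 3×3 system (Gaussian elimination) gives c₂ = 33/16, c₁ = 191/104, c₀ = -137/52.

c₂ = 2.0625, c₁ = 1.8365, c₀ = -2.6346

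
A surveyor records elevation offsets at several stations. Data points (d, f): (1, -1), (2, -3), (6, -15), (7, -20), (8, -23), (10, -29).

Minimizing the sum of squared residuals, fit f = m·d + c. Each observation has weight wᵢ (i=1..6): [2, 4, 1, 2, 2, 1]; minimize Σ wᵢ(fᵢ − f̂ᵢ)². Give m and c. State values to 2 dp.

m = -3.22, c = 3.02

Entries of XᵀWX: Σwᵢ·d·d = 380, Σwᵢ·d = 56, Σwᵢ·1 = 12.
For XᵀWf: Σwᵢ·d·f = -1054, Σwᵢ·f = -144.
Determinant 380·12 − 56² = 1424.
m = ((-1054)·12 − 56·(-144))/1424 = -573/178; c = (380·(-144) − 56·(-1054))/1424 = 269/89.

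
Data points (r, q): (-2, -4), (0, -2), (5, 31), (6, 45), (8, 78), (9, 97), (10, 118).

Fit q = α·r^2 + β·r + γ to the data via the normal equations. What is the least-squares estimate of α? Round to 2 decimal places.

Sums needed: Σr^2·r^2 = 22594, Σr^2·r = 2574, Σr^2 = 310, Σr·r = 310, Σr = 36, Σ1 = 7.
And Σr^2·q = 27028, Σr·q = 3110, Σq = 363.
Normal equations: [[22594, 2574, 310]; [2574, 310, 36]; [310, 36, 7]]·[α, β, γ]ᵀ = [27028, 3110, 363]ᵀ.
Inverting the 3×3 Gram matrix, [α, β, γ]ᵀ = [130853/128688, 84841/42896, -215251/64344]ᵀ.

α = 1.02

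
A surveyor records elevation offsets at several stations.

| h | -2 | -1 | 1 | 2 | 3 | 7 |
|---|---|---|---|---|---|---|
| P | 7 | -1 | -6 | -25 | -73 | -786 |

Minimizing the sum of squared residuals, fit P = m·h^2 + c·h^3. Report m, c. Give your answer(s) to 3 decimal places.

m = -2.243, c = -1.971

Sums needed: Σh^2·h^2 = 2516, Σh^2·h^3 = 17050, Σh^3·h^3 = 118508.
For MᵀP: Σh^2·P = -39250, Σh^3·P = -271830.
MᵀM·[m, c]ᵀ = MᵀP becomes [[2516, 17050]; [17050, 118508]]·[m, c]ᵀ = [-39250, -271830]ᵀ.
Determinant 2516·118508 − 17050² = 7463628.
m = ((-39250)·118508 − 17050·(-271830))/7463628 = -4184375/1865907; c = (2516·(-271830) − 17050·(-39250))/7463628 = -3677945/1865907.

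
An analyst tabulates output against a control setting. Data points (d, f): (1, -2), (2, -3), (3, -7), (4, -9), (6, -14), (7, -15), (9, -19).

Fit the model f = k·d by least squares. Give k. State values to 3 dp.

k = -2.168

Sums needed: Σd·d = 196.
For Mᵀf: Σd·f = -425.
Normal equations: [[196]]·[k]ᵀ = [-425]ᵀ.
Hence k = -425 / 196 ≈ -2.16837.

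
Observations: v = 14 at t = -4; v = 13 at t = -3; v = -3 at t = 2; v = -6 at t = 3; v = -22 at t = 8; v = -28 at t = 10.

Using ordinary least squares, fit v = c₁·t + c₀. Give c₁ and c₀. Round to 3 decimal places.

c₁ = -3.073, c₀ = 2.862

The normal system XᵀX·[c₁, c₀]ᵀ = Xᵀv is [[202, 16]; [16, 6]]·[c₁, c₀]ᵀ = [-575, -32]ᵀ.
Δ = 202·6 − 16² = 956.
c₁ = ((-575)·6 − 16·(-32))/956 = -1469/478; c₀ = (202·(-32) − 16·(-575))/956 = 684/239.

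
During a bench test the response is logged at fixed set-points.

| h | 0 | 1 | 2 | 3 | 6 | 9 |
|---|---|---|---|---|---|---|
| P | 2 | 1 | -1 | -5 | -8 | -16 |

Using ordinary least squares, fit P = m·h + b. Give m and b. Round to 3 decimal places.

From the data, Σh·h = 131, Σh = 21, Σ1 = 6.
Moment sums: Σh·P = -208, ΣP = -27.
Eliminating b: 6·(row 1) − 21·(row 2) gives 345·m = 6·(-208) − 21·(-27) = -681, so m = -227/115.
Then b = ((-27) − 21·(-227/115))/6 = 277/115.

m = -1.974, b = 2.409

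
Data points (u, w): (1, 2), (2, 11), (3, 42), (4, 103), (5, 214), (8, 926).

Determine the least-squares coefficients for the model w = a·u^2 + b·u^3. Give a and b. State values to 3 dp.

a = -1.365, b = 1.979

Sums needed: Σu^2·u^2 = 5075, Σu^2·u^3 = 37193, Σu^3·u^3 = 282659.
Right-hand side: Σu^2·w = 66686, Σu^3·w = 508678.
MᵀM·[a, b]ᵀ = Mᵀw becomes [[5075, 37193]; [37193, 282659]]·[a, b]ᵀ = [66686, 508678]ᵀ.
Δ = 5075·282659 − 37193² = 51175176.
a = (66686·282659 − 37193·508678)/51175176 = -1343515/984138; b = (5075·508678 − 37193·66686)/51175176 = 25322113/12793794.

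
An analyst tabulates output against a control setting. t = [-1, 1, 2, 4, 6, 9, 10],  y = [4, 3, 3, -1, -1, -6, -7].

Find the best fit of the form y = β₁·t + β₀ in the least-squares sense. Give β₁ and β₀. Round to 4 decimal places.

Sums needed: Σt·t = 239, Σt = 31, Σ1 = 7.
For Xᵀy: Σt·y = -129, Σy = -5.
Normal equations: [[239, 31]; [31, 7]]·[β₁, β₀]ᵀ = [-129, -5]ᵀ.
Δ = 239·7 − 31² = 712.
β₁ = ((-129)·7 − 31·(-5))/712 = -187/178; β₀ = (239·(-5) − 31·(-129))/712 = 701/178.

β₁ = -1.0506, β₀ = 3.9382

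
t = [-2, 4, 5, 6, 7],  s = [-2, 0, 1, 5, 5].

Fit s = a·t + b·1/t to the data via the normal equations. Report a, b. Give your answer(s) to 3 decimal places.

a = 0.587, b = -0.473

Setting ∂/∂a … = 0 gives: 130·a + 5·b = 74;  5·a + (70681/176400)·b = 577/210.
Eliminating b: (70681/176400)·(row 1) − 5·(row 2) gives (477853/17640)·a = (70681/176400)·74 − 5·(577/210) = 1403497/88200, so a = 1403497/2389265.
Then b = ((577/210) − 5·(1403497/2389265))/(70681/176400) = -225960/477853.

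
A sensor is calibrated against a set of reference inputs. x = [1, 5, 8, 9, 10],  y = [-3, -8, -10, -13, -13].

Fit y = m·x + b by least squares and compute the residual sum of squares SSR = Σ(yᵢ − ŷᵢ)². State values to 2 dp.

With design matrix A, AᵀA = [[271, 33]; [33, 5]] and Aᵀy = [-370, -47]ᵀ.
Eliminating b: 5·(row 1) − 33·(row 2) gives 266·m = 5·(-370) − 33·(-47) = -299, so m = -299/266.
Then b = ((-47) − 33·(-299/266))/5 = -527/266.
Residuals: 2/19, -53/133, 37/38, -120/133, 59/266; SSR = 527/266.

SSR = 1.98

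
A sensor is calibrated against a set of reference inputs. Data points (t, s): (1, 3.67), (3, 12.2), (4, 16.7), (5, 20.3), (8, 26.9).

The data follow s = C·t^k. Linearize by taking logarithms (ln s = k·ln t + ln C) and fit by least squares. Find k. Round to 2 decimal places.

k = 0.99

Taking logs, ln s = k·ln t + ln C, so regress ln s on ln t.
Σln t = 6.1738, Σ(ln t)² = 10.0431, Σln s = 12.9198, Σln t·ln s = 18.3423.
Equations: 10.0431·k + 6.1738·ln C = 18.3423;  6.1738·k + 5·ln C = 12.9198.
Solving (det = 12.1000): k = 0.98739, ln C = 1.36477.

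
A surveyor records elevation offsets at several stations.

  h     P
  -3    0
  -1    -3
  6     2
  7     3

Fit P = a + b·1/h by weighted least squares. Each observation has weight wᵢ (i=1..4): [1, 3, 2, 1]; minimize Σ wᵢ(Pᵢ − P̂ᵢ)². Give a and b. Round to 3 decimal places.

a = 1.588, b = 4.591

Normal-equation sums: Σwᵢ·1 = 7, Σwᵢ·1/h = -20/7, Σwᵢ·1/h·1/h = 937/294.
Moment sums: Σwᵢ·P = -2, Σwᵢ·1/h·P = 212/21.
Determinant 7·(937/294) − (-20/7)² = 4159/294.
a = ((-2)·(937/294) − (-20/7)·(212/21))/(4159/294) = 6606/4159; b = (7·(212/21) − (-20/7)·(-2))/(4159/294) = 19096/4159.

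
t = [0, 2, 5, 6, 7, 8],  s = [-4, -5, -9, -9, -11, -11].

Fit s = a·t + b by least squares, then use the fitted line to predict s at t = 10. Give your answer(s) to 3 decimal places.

Normal-equation sums: Σt·t = 178, Σt = 28, Σ1 = 6.
Moment sums: Σt·s = -274, Σs = -49.
So AᵀA·[a, b]ᵀ = Aᵀs: [[178, 28]; [28, 6]]·[a, b]ᵀ = [-274, -49]ᵀ.
Δ = 178·6 − 28² = 284.
a = ((-274)·6 − 28·(-49))/284 = -68/71; b = (178·(-49) − 28·(-274))/284 = -525/142.
At t = 10: ŝ = (-68/71)·(10) + (-525/142)·(1) = -1885/142.

ŝ = -13.275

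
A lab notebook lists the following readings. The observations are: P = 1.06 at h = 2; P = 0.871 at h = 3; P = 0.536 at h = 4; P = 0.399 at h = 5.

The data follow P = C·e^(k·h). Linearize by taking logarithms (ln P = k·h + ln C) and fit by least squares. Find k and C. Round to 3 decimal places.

With ln Pᵢ as the transformed response and hᵢ as the regressor:
AᵀA = [[54.0000, 14.0000]; [14.0000, 4]], rhs = [-7.3863, -1.6223]ᵀ  (here Σh = 14.0000, Σ(h)² = 54.0000, Σln P = -1.6223, Σh·ln P = -7.3863).
Δ = 54.0000·4 − (14.0000)² = 20.0000; k = (-7.3863·4 − 14.0000·-1.6223)/20.0000 = -0.34167, ln C = (54.0000·-1.6223 − 14.0000·-7.3863)/20.0000 = 0.79028, so C = exp(0.79028) = 2.20401.

k = -0.342, C = 2.204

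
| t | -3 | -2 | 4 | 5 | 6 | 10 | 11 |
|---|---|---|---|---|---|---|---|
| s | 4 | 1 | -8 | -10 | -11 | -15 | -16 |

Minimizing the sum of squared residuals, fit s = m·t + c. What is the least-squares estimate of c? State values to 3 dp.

The normal system MᵀM·[m, c]ᵀ = Mᵀs is [[311, 31]; [31, 7]]·[m, c]ᵀ = [-488, -55]ᵀ.
Eliminating c: 7·(row 1) − 31·(row 2) gives 1216·m = 7·(-488) − 31·(-55) = -1711, so m = -1711/1216.
Then c = ((-55) − 31·(-1711/1216))/7 = -1977/1216.

c = -1.626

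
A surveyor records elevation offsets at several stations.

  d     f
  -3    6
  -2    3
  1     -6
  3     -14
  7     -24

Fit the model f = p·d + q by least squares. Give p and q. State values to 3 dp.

Sums needed: Σd·d = 72, Σd = 6, Σ1 = 5.
And Σd·f = -240, Σf = -35.
AᵀA·[p, q]ᵀ = Aᵀf becomes [[72, 6]; [6, 5]]·[p, q]ᵀ = [-240, -35]ᵀ.
Eliminating q: 5·(row 1) − 6·(row 2) gives 324·p = 5·(-240) − 6·(-35) = -990, so p = -55/18.
Then q = ((-35) − 6·(-55/18))/5 = -10/3.

p = -3.056, q = -3.333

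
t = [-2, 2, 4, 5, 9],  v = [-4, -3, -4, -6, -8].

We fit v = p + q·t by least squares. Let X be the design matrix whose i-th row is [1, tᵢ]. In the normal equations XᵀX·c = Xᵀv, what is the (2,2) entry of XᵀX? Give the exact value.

Row 2 ↔ basis t, column 2 ↔ basis t, so (XᵀX)_{2,2} = Σᵢ (t)·(t) = (-2)·(-2) + (2)·(2) + (4)·(4) + (5)·(5) + (9)·(9) = 130.

130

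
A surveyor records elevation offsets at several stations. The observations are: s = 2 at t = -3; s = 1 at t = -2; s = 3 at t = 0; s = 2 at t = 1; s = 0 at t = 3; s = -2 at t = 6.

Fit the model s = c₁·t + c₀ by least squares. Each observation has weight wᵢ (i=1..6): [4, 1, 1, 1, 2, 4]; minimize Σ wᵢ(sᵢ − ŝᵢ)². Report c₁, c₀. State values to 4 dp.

c₁ = -0.4417, c₀ = 1.0391

The normal system XᵀWX·[c₁, c₀]ᵀ = XᵀWs is [[203, 17]; [17, 13]]·[c₁, c₀]ᵀ = [-72, 6]ᵀ.
Determinant 203·13 − 17² = 2350.
c₁ = ((-72)·13 − 17·6)/2350 = -519/1175; c₀ = (203·6 − 17·(-72))/2350 = 1221/1175.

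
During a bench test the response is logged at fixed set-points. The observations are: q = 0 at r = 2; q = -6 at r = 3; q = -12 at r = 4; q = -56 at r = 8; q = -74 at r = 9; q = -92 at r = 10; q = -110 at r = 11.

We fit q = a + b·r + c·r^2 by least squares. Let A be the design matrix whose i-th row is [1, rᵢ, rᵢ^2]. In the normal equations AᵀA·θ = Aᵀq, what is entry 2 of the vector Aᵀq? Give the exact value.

Entry 2 ↔ basis r, so (Aᵀq)_{2} = Σᵢ (r)·qᵢ = (2)·(0) + (3)·(-6) + (4)·(-12) + (8)·(-56) + (9)·(-74) + (10)·(-92) + (11)·(-110) = -3310.

-3310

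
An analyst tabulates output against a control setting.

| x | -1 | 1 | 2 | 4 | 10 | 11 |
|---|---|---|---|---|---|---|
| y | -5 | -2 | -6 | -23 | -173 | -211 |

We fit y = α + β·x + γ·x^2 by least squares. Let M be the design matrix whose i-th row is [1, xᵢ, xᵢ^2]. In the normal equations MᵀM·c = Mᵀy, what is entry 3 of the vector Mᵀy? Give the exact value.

Entry 3 ↔ basis x^2, so (Mᵀy)_{3} = Σᵢ (x^2)·yᵢ = (1)·(-5) + (1)·(-2) + (4)·(-6) + (16)·(-23) + (100)·(-173) + (121)·(-211) = -43230.

-43230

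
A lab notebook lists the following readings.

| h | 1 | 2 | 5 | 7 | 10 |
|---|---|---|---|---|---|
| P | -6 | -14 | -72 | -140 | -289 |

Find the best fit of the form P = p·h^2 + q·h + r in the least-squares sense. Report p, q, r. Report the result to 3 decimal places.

The normal equations are: 13043·p + 1477·q + 179·r = -37622;  1477·p + 179·q + 25·r = -4264;  179·p + 25·q + 5·r = -521.
Inverting the 3×3 Gram matrix, [p, q, r]ᵀ = [-4087/1358, 12/7, -6829/1358]ᵀ.

p = -3.010, q = 1.714, r = -5.029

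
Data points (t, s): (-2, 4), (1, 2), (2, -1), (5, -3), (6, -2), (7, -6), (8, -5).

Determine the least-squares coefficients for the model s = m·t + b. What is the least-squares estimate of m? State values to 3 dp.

The normal system MᵀM·[m, b]ᵀ = Mᵀs is [[183, 27]; [27, 7]]·[m, b]ᵀ = [-117, -11]ᵀ.
Determinant 183·7 − 27² = 552.
m = ((-117)·7 − 27·(-11))/552 = -87/92; b = (183·(-11) − 27·(-117))/552 = 191/92.

m = -0.946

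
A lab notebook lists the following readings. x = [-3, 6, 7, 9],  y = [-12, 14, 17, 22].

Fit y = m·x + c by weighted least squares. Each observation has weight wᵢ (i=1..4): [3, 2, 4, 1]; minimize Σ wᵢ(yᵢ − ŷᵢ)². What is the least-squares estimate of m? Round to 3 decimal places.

The normal equations are: 376·m + 40·c = 950;  40·m + 10·c = 82.
(Σwᵢ·x·x = 376, Σwᵢ·x = 40, Σwᵢ·1 = 10, Σwᵢ·x·y = 950, Σwᵢ·y = 82.)
Eliminating c: 10·(row 1) − 40·(row 2) gives 2160·m = 10·950 − 40·82 = 6220, so m = 311/108.
Then c = (82 − 40·(311/108))/10 = -448/135.

m = 2.880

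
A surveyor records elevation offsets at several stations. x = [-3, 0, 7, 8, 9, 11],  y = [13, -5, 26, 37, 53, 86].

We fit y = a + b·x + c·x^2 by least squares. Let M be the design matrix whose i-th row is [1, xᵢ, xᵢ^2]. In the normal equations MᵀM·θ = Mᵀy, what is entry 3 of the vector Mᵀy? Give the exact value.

18458

Entry 3 ↔ basis x^2, so (Mᵀy)_{3} = Σᵢ (x^2)·yᵢ = (9)·(13) + (0)·(-5) + (49)·(26) + (64)·(37) + (81)·(53) + (121)·(86) = 18458.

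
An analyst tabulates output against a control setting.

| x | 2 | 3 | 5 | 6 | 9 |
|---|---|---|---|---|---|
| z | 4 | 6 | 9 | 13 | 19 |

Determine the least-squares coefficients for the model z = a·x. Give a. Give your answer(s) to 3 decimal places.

Compute the Gram sums: Σx·x = 155.
For Aᵀz: Σx·z = 320.
So AᵀA·[a]ᵀ = Aᵀz: [[155]]·[a]ᵀ = [320]ᵀ.
a = 320/155 = 2.06452.

a = 2.065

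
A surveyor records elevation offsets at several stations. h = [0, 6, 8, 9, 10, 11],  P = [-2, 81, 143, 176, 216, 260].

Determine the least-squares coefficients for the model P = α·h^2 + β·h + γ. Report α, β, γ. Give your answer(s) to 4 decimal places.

With design matrix A, AᵀA = [[36594, 3788, 402]; [3788, 402, 44]; [402, 44, 6]] and AᵀP = [79384, 8234, 874]ᵀ.
Inverting the 3×3 Gram matrix, [α, β, γ]ᵀ = [4267/2170, 473/217, -4479/2170]ᵀ.

α = 1.9664, β = 2.1797, γ = -2.0641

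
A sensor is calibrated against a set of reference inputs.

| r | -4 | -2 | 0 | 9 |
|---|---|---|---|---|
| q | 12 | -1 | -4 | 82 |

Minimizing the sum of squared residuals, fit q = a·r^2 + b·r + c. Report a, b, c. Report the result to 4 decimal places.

a = 1.0476, b = 0.1653, c = -4.3261

Normal-equation sums: Σr^2·r^2 = 6833, Σr^2·r = 657, Σr^2 = 101, Σr·r = 101, Σr = 3, Σ1 = 4.
Right-hand side: Σr^2·q = 6830, Σr·q = 692, Σq = 89.
AᵀA·[a, b, c]ᵀ = Aᵀq becomes [[6833, 657, 101]; [657, 101, 3]; [101, 3, 4]]·[a, b, c]ᵀ = [6830, 692, 89]ᵀ.
Inverting the 3×3 Gram matrix, [a, b, c]ᵀ = [8912/8507, 7033/42535, -184011/42535]ᵀ.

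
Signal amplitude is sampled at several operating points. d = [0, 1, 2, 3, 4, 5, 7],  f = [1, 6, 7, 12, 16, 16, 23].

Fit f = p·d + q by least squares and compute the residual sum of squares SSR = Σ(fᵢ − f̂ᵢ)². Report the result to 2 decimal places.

From the data, Σd·d = 104, Σd = 22, Σ1 = 7.
And Σd·f = 361, Σf = 81.
Eliminating q: 7·(row 1) − 22·(row 2) gives 244·p = 7·361 − 22·81 = 745, so p = 745/244.
Then q = (81 − 22·(745/244))/7 = 241/122.
Residuals: -119/122, 237/244, -66/61, 211/244, 221/122, -303/244, -85/244; SSR = 2137/244.

SSR = 8.76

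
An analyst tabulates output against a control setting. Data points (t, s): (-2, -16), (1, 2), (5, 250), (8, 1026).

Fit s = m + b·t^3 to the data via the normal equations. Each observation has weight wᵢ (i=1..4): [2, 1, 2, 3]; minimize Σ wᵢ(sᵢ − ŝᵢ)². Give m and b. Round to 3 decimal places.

Sums needed: Σwᵢ·1 = 8, Σwᵢ·t^3 = 1771, Σwᵢ·t^3·t^3 = 817811.
For AᵀWs: Σwᵢ·s = 3548, Σwᵢ·t^3·s = 1638694.
So AᵀWA·[m, b]ᵀ = AᵀWs: [[8, 1771]; [1771, 817811]]·[m, b]ᵀ = [3548, 1638694]ᵀ.
det = 8·817811 − 1771² = 3406047.
m = (3548·817811 − 1771·1638694)/3406047 = -7734/49363; b = (8·1638694 − 1771·3548)/3406047 = 2275348/1135349.

m = -0.157, b = 2.004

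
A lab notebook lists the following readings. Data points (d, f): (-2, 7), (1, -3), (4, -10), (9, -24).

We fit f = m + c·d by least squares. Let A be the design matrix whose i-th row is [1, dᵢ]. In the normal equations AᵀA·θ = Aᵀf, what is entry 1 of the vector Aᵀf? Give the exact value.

-30

Entry 1 ↔ basis 1, so (Aᵀf)_{1} = Σᵢ fᵢ = (1)·(7) + (1)·(-3) + (1)·(-10) + (1)·(-24) = -30.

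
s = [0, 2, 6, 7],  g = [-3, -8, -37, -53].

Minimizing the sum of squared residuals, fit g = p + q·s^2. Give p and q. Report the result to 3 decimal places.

p = -3.244, q = -0.989

Forming AᵀA = [[4, 89]; [89, 3713]] and Aᵀg = [-101, -3961]ᵀ gives AᵀA·[p, q]ᵀ = Aᵀg.
Δ = 4·3713 − 89² = 6931.
p = ((-101)·3713 − 89·(-3961))/6931 = -22484/6931; q = (4·(-3961) − 89·(-101))/6931 = -6855/6931.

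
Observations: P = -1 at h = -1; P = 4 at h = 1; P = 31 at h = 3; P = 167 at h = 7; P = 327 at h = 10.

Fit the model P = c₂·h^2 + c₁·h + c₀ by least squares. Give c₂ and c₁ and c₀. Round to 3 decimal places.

From the data, Σh^2·h^2 = 12484, Σh^2·h = 1370, Σh^2 = 160, Σh·h = 160, Σh = 20, Σ1 = 5.
And Σh^2·P = 41165, Σh·P = 4537, ΣP = 528.
Normal equations: [[12484, 1370, 160]; [1370, 160, 20]; [160, 20, 5]]·[c₂, c₁, c₀]ᵀ = [41165, 4537, 528]ᵀ.
Inverting the 3×3 Gram matrix, [c₂, c₁, c₀]ᵀ = [5709/1874, 4711/1874, -9094/4685]ᵀ.

c₂ = 3.046, c₁ = 2.514, c₀ = -1.941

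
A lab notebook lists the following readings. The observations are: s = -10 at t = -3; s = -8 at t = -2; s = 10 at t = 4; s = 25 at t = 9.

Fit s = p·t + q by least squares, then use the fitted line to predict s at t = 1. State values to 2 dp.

ŝ = 1.30

The normal equations are: 110·p + 8·q = 311;  8·p + 4·q = 17.
(Σt·t = 110, Σt = 8, Σ1 = 4, Σt·s = 311, Σs = 17.)
Determinant 110·4 − 8² = 376.
p = (311·4 − 8·17)/376 = 277/94; q = (110·17 − 8·311)/376 = -309/188.
At t = 1: ŝ = (277/94)·(1) + (-309/188)·(1) = 245/188.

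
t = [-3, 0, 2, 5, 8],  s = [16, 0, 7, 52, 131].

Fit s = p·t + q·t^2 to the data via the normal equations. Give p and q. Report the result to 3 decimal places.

Entries of MᵀM: Σt·t = 102, Σt·t^2 = 618, Σt^2·t^2 = 4818.
And Σt·s = 1274, Σt^2·s = 9856.
Normal equations: [[102, 618]; [618, 4818]]·[p, q]ᵀ = [1274, 9856]ᵀ.
Determinant 102·4818 − 618² = 109512.
p = (1274·4818 − 618·9856)/109512 = 1309/3042; q = (102·9856 − 618·1274)/109512 = 6055/3042.

p = 0.430, q = 1.990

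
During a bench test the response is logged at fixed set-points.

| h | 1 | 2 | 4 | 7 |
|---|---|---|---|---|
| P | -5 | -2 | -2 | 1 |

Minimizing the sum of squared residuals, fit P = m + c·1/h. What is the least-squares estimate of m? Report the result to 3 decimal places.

m = 0.783

Compute the Gram sums: Σ1 = 4, Σ1/h = 53/28, Σ1/h·1/h = 1045/784.
Moment sums: ΣP = -8, Σ1/h·P = -89/14.
Normal equations: [[4, 53/28]; [53/28, 1045/784]]·[m, c]ᵀ = [-8, -89/14]ᵀ.
Determinant 4·(1045/784) − (53/28)² = 1371/784.
m = ((-8)·(1045/784) − (53/28)·(-89/14))/(1371/784) = 358/457; c = (4·(-89/14) − (53/28)·(-8))/(1371/784) = -2688/457.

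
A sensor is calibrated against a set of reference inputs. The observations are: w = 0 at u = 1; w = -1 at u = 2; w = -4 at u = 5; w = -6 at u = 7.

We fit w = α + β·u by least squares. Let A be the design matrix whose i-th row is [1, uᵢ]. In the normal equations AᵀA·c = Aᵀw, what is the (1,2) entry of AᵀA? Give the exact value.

Row 1 ↔ basis 1, column 2 ↔ basis u, so (AᵀA)_{1,2} = Σᵢ u = (1)·(1) + (1)·(2) + (1)·(5) + (1)·(7) = 15.

15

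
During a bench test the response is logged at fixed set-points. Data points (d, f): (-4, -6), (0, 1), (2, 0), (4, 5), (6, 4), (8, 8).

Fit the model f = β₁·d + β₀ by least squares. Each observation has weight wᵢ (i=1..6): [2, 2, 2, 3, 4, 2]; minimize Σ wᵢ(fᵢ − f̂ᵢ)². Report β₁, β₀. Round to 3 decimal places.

β₁ = 1.035, β₀ = -0.845

Sums needed: Σwᵢ·d·d = 360, Σwᵢ·d = 48, Σwᵢ·1 = 15.
For MᵀWf: Σwᵢ·d·f = 332, Σwᵢ·f = 37.
MᵀWM·[β₁, β₀]ᵀ = MᵀWf becomes [[360, 48]; [48, 15]]·[β₁, β₀]ᵀ = [332, 37]ᵀ.
Determinant 360·15 − 48² = 3096.
β₁ = (332·15 − 48·37)/3096 = 89/86; β₀ = (360·37 − 48·332)/3096 = -109/129.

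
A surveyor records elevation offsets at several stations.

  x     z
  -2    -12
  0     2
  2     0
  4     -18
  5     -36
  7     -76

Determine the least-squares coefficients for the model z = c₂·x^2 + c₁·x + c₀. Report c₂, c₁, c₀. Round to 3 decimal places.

c₂ = -2.008, c₁ = 2.836, c₀ = 1.907

The normal equations are: 3314·c₂ + 532·c₁ + 98·c₀ = -4960;  532·c₂ + 98·c₁ + 16·c₀ = -760;  98·c₂ + 16·c₁ + 6·c₀ = -140.
(Σx^2·x^2 = 3314, Σx^2·x = 532, Σx^2 = 98, Σx·x = 98, Σx = 16, Σ1 = 6, Σx^2·z = -4960, Σx·z = -760, Σz = -140.)
Row-reducing yields c₂ = -16225/8079, c₁ = 22910/8079, c₀ = 5135/2693.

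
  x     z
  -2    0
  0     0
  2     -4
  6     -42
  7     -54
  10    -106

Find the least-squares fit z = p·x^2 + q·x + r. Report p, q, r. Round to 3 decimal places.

The normal equations are: 13729·p + 1559·q + 193·r = -14774;  1559·p + 193·q + 23·r = -1698;  193·p + 23·q + 6·r = -206.
Solving the 3×3 system (Gaussian elimination) gives p = -82553/88050, q = -23569/17610, r = 14024/14675.

p = -0.938, q = -1.338, r = 0.956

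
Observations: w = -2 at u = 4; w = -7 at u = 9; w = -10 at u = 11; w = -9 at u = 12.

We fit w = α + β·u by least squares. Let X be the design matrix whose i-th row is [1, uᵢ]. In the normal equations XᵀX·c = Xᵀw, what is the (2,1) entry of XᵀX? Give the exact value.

36

Row 2 ↔ basis u, column 1 ↔ basis 1, so (XᵀX)_{2,1} = Σᵢ u = (4)·(1) + (9)·(1) + (11)·(1) + (12)·(1) = 36.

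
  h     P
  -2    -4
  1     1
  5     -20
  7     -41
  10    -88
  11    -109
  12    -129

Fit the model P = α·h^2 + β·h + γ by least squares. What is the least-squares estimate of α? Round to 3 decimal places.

From the data, Σh^2·h^2 = 48420, Σh^2·h = 4520, Σh^2 = 444, Σh·h = 444, Σh = 44, Σ1 = 7.
And Σh^2·P = -43089, Σh·P = -4005, ΣP = -390.
XᵀX·[α, β, γ]ᵀ = XᵀP becomes [[48420, 4520, 444]; [4520, 444, 44]; [444, 44, 7]]·[α, β, γ]ᵀ = [-43089, -4005, -390]ᵀ.
Solving the 3×3 system (Gaussian elimination) gives α = -675987/703124, β = 457059/703124, γ = 207474/175781.

α = -0.961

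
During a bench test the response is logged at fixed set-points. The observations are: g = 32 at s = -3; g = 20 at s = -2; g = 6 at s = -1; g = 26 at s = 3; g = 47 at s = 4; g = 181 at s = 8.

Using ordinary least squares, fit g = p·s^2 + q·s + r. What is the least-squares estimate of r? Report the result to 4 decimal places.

r = 3.7514

Entries of AᵀA: Σs^2·s^2 = 4531, Σs^2·s = 567, Σs^2 = 103, Σs·s = 103, Σs = 9, Σ1 = 6.
For Aᵀg: Σs^2·g = 12944, Σs·g = 1572, Σg = 312.
So AᵀA·[p, q, r]ᵀ = Aᵀg: [[4531, 567, 103]; [567, 103, 9]; [103, 9, 6]]·[p, q, r]ᵀ = [12944, 1572, 312]ᵀ.
Inverting the 3×3 Gram matrix, [p, q, r]ᵀ = [335589/115676, -10893/10516, 216971/57838]ᵀ.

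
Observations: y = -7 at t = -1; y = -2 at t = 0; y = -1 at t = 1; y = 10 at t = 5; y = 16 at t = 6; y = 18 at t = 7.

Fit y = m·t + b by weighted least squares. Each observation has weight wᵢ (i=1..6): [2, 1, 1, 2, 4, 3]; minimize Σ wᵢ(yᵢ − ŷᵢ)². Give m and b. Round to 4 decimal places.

m = 3.1112, b = -3.6157

Entries of XᵀWX: Σwᵢ·t·t = 344, Σwᵢ·t = 54, Σwᵢ·1 = 13.
And Σwᵢ·t·y = 875, Σwᵢ·y = 121.
Determinant 344·13 − 54² = 1556.
m = (875·13 − 54·121)/1556 = 4841/1556; b = (344·121 − 54·875)/1556 = -2813/778.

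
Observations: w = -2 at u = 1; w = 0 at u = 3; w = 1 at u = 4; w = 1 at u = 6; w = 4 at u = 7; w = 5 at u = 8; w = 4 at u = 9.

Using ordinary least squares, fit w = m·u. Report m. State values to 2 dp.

Forming AᵀA = [[256]] and Aᵀw = [112]ᵀ gives AᵀA·[m]ᵀ = Aᵀw.
m = 112/256 = 0.4375.

m = 0.44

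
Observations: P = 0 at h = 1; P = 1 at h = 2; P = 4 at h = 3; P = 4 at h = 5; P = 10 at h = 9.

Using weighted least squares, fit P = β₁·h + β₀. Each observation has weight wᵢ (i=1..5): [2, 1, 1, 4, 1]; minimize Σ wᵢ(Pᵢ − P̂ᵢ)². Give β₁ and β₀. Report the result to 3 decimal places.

From the data, Σwᵢ·h·h = 196, Σwᵢ·h = 36, Σwᵢ·1 = 9.
And Σwᵢ·h·P = 184, Σwᵢ·P = 31.
AᵀWA·[β₁, β₀]ᵀ = AᵀWP becomes [[196, 36]; [36, 9]]·[β₁, β₀]ᵀ = [184, 31]ᵀ.
det = 196·9 − 36² = 468.
β₁ = (184·9 − 36·31)/468 = 15/13; β₀ = (196·31 − 36·184)/468 = -137/117.

β₁ = 1.154, β₀ = -1.171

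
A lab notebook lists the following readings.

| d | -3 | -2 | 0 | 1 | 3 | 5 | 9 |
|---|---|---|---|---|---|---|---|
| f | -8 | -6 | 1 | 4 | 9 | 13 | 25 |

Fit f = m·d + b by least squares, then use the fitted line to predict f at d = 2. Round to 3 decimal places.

From the data, Σd·d = 129, Σd = 13, Σ1 = 7.
For Aᵀf: Σd·f = 357, Σf = 38.
Determinant 129·7 − 13² = 734.
m = (357·7 − 13·38)/734 = 2005/734; b = (129·38 − 13·357)/734 = 261/734.
At d = 2: f̂ = (2005/734)·(2) + (261/734)·(1) = 4271/734.

f̂ = 5.819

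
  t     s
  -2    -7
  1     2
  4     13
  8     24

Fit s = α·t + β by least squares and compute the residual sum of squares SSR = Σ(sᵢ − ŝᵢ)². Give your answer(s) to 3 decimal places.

SSR = 1.653

Setting ∂/∂α … = 0 gives: 85·α + 11·β = 260;  11·α + 4·β = 32.
Eliminating β: 4·(row 1) − 11·(row 2) gives 219·α = 4·260 − 11·32 = 688, so α = 688/219.
Then β = (32 − 11·(688/219))/4 = -140/219.
Residuals: -17/219, -110/219, 235/219, -36/73; SSR = 362/219.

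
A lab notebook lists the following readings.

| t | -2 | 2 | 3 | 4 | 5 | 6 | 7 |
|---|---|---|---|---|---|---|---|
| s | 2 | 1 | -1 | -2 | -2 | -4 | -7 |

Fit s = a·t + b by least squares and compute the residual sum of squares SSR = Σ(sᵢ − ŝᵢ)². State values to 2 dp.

Sums needed: Σt·t = 143, Σt = 25, Σ1 = 7.
Moment sums: Σt·s = -96, Σs = -13.
Normal equations: [[143, 25]; [25, 7]]·[a, b]ᵀ = [-96, -13]ᵀ.
Δ = 143·7 − 25² = 376.
a = ((-96)·7 − 25·(-13))/376 = -347/376; b = (143·(-13) − 25·(-96))/376 = 541/376.
Residuals: -483/376, 529/376, 31/94, 95/376, 221/188, 37/376, -93/47; SSR = 3425/376.

SSR = 9.11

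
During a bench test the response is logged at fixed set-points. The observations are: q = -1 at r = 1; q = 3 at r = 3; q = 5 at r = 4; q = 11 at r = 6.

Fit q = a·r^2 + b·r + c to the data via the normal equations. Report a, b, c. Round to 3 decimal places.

a = 0.167, b = 1.218, c = -2.346

The normal system MᵀM·[a, b, c]ᵀ = Mᵀq is [[1634, 308, 62]; [308, 62, 14]; [62, 14, 4]]·[a, b, c]ᵀ = [502, 94, 18]ᵀ.
Inverting the 3×3 Gram matrix, [a, b, c]ᵀ = [1/6, 95/78, -61/26]ᵀ.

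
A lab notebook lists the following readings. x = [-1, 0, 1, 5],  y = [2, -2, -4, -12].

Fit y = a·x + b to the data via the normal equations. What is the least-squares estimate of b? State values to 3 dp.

b = -1.229

Entries of AᵀA: Σx·x = 27, Σx = 5, Σ1 = 4.
Moment sums: Σx·y = -66, Σy = -16.
AᵀA·[a, b]ᵀ = Aᵀy becomes [[27, 5]; [5, 4]]·[a, b]ᵀ = [-66, -16]ᵀ.
Δ = 27·4 − 5² = 83.
a = ((-66)·4 − 5·(-16))/83 = -184/83; b = (27·(-16) − 5·(-66))/83 = -102/83.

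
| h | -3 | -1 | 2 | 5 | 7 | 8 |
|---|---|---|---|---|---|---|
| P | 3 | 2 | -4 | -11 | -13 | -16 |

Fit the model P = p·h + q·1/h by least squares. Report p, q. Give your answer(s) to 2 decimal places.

p = -1.94, q = 0.42

Forming AᵀA = [[152, 6]; [6, 1014049/705600]] and AᵀP = [-293, -387/35]ᵀ gives AᵀA·[p, q]ᵀ = AᵀP.
Eliminating q: (1014049/705600)·(row 1) − 6·(row 2) gives (16091731/88200)·p = (1014049/705600)·(-293) − 6·(-387/35) = -250304837/705600, so p = -250304837/128733848.
Then q = ((-387/35) − 6·(-250304837/128733848))/(1014049/705600) = 6819120/16091731.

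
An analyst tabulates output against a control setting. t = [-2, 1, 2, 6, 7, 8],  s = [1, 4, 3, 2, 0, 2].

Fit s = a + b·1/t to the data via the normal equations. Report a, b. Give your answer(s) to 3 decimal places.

a = 1.468, b = 2.223

Entries of XᵀX: Σ1 = 6, Σ1/t = 241/168, Σ1/t·1/t = 44137/28224.
And Σs = 12, Σ1/t·s = 67/12.
So XᵀX·[a, b]ᵀ = Xᵀs: [[6, 241/168]; [241/168, 44137/28224]]·[a, b]ᵀ = [12, 67/12]ᵀ.
Δ = 6·(44137/28224) − (241/168)² = 206741/28224.
a = (12·(44137/28224) − (241/168)·(67/12))/(206741/28224) = 303586/206741; b = (6·(67/12) − (241/168)·12)/(206741/28224) = 459648/206741.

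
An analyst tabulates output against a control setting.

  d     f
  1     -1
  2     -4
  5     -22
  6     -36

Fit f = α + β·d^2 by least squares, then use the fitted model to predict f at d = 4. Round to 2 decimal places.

f̂ = -15.27

The normal system AᵀA·[α, β]ᵀ = Aᵀf is [[4, 66]; [66, 1938]]·[α, β]ᵀ = [-63, -1863]ᵀ.
Eliminating β: 1938·(row 1) − 66·(row 2) gives 3396·α = 1938·(-63) − 66·(-1863) = 864, so α = 72/283.
Then β = ((-1863) − 66·(72/283))/1938 = -549/566.
At d = 4: f̂ = (72/283)·(1) + (-549/566)·(16) = -4320/283.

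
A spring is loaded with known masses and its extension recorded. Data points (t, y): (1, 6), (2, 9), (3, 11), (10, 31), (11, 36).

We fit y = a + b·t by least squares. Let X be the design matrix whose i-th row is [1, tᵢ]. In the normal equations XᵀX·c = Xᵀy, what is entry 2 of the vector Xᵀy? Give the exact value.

763

Entry 2 ↔ basis t, so (Xᵀy)_{2} = Σᵢ (t)·yᵢ = (1)·(6) + (2)·(9) + (3)·(11) + (10)·(31) + (11)·(36) = 763.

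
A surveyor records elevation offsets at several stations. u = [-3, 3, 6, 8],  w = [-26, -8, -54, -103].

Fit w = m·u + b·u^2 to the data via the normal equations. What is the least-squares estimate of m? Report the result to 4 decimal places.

m = 2.8783

Setting ∂/∂m … = 0 gives: 118·m + 728·b = -1094;  728·m + 5554·b = -8842.
Eliminating b: 5554·(row 1) − 728·(row 2) gives 125388·m = 5554·(-1094) − 728·(-8842) = 360900, so m = 10025/3483.
Then b = ((-8842) − 728·(10025/3483))/5554 = -6859/3483.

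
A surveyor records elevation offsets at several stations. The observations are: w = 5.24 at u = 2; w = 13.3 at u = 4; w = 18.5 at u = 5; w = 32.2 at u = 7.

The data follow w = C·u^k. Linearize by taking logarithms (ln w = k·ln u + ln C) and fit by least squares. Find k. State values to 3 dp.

Linearized form: ln w = k·ln u + ln C. From the 4 transformed points,
Over the data: Σln u = 5.6348, Σ(ln u)² = 8.7791, Σln w = 10.6338, Σln u·ln w = 16.1876.
Normal system: [[8.7791, 5.6348]; [5.6348, 4]]·[k, ln C]ᵀ = [16.1876, 10.6338]ᵀ.
Slope k = (n·Σln u·ln w − Σln u·Σln w)/(n·Σ(ln u)² − (Σln u)²) = (4·16.1876 − 5.6348·10.6338)/3.3656 = 1.43538; ln C = (Σln w − k·Σln u)/n = 0.63643.

k = 1.435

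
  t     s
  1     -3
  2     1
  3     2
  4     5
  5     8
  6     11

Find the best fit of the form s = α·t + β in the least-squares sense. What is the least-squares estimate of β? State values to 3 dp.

Normal-equation sums: Σt·t = 91, Σt = 21, Σ1 = 6.
Right-hand side: Σt·s = 131, Σs = 24.
MᵀM·[α, β]ᵀ = Mᵀs becomes [[91, 21]; [21, 6]]·[α, β]ᵀ = [131, 24]ᵀ.
Eliminating β: 6·(row 1) − 21·(row 2) gives 105·α = 6·131 − 21·24 = 282, so α = 94/35.
Then β = (24 − 21·(94/35))/6 = -27/5.

β = -5.400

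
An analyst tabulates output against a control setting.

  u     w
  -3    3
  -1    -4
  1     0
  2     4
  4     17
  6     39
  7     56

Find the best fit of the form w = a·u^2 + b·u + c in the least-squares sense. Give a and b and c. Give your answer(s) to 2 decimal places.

With design matrix X, XᵀX = [[4052, 604, 116]; [604, 116, 16]; [116, 16, 7]] and Xᵀw = [4459, 697, 115]ᵀ.
Solving the 3×3 system (Gaussian elimination) gives a = 24365/23772, b = 6497/5943, c = -6052/1981.

a = 1.02, b = 1.09, c = -3.06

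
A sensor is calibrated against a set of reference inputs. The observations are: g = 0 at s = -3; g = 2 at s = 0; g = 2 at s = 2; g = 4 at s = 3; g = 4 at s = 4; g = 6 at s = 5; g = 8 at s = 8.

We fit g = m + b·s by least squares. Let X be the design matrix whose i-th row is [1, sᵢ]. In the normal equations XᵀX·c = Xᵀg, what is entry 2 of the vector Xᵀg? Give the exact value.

Entry 2 ↔ basis s, so (Xᵀg)_{2} = Σᵢ (s)·gᵢ = (-3)·(0) + (0)·(2) + (2)·(2) + (3)·(4) + (4)·(4) + (5)·(6) + (8)·(8) = 126.

126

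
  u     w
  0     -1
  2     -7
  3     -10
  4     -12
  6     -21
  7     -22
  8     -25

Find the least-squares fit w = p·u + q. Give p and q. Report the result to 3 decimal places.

p = -3.075, q = -0.821

The normal equations are: 178·p + 30·q = -572;  30·p + 7·q = -98.
Δ = 178·7 − 30² = 346.
p = ((-572)·7 − 30·(-98))/346 = -532/173; q = (178·(-98) − 30·(-572))/346 = -142/173.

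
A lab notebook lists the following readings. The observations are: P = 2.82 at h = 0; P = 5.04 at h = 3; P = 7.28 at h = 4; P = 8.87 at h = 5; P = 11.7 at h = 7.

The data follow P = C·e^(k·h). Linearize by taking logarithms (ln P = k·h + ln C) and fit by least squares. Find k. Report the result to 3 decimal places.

Taking logs, ln P = k·h + ln C, so regress ln P on h.
Over the data: Σh = 19.0000, Σ(h)² = 99.0000, Σln P = 9.2815, Σh·ln P = 40.9232.
Normal system: [[99.0000, 19.0000]; [19.0000, 5]]·[k, ln C]ᵀ = [40.9232, 9.2815]ᵀ.
Δ = 99.0000·5 − (19.0000)² = 134.0000; k = (40.9232·5 − 19.0000·9.2815)/134.0000 = 0.21095, ln C = (99.0000·9.2815 − 19.0000·40.9232)/134.0000 = 1.05471.

k = 0.211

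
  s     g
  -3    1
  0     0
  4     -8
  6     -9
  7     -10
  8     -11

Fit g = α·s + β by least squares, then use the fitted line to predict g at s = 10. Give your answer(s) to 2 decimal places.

ĝ = -13.72

The normal system AᵀA·[α, β]ᵀ = Aᵀg is [[174, 22]; [22, 6]]·[α, β]ᵀ = [-247, -37]ᵀ.
Δ = 174·6 − 22² = 560.
α = ((-247)·6 − 22·(-37))/560 = -167/140; β = (174·(-37) − 22·(-247))/560 = -251/140.
At s = 10: ĝ = (-167/140)·(10) + (-251/140)·(1) = -1921/140.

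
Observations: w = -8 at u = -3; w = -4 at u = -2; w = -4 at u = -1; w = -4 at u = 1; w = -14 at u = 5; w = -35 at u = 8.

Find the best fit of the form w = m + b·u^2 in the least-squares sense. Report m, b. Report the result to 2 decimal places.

Sums needed: Σ1 = 6, Σu^2 = 104, Σu^2·u^2 = 4820.
Moment sums: Σw = -69, Σu^2·w = -2686.
det = 6·4820 − 104² = 18104.
m = ((-69)·4820 − 104·(-2686))/18104 = -13309/4526; b = (6·(-2686) − 104·(-69))/18104 = -2235/4526.

m = -2.94, b = -0.49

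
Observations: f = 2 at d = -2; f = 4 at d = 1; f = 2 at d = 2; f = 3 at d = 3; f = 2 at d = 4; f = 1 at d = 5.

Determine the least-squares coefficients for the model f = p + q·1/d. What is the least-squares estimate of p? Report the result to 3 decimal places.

From the data, Σ1 = 6, Σ1/d = 107/60, Σ1/d·1/d = 6169/3600.
Moment sums: Σf = 14, Σ1/d·f = 57/10.
Determinant 6·(6169/3600) − (107/60)² = 5113/720.
p = (14·(6169/3600) − (107/60)·(57/10))/(5113/720) = 49772/25565; q = (6·(57/10) − (107/60)·14)/(5113/720) = 6648/5113.

p = 1.947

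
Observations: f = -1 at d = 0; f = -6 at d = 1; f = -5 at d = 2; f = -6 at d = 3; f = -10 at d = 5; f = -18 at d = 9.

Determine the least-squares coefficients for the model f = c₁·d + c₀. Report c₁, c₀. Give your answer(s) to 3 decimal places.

Sums needed: Σd·d = 120, Σd = 20, Σ1 = 6.
And Σd·f = -246, Σf = -46.
XᵀX·[c₁, c₀]ᵀ = Xᵀf becomes [[120, 20]; [20, 6]]·[c₁, c₀]ᵀ = [-246, -46]ᵀ.
Determinant 120·6 − 20² = 320.
c₁ = ((-246)·6 − 20·(-46))/320 = -139/80; c₀ = (120·(-46) − 20·(-246))/320 = -15/8.

c₁ = -1.738, c₀ = -1.875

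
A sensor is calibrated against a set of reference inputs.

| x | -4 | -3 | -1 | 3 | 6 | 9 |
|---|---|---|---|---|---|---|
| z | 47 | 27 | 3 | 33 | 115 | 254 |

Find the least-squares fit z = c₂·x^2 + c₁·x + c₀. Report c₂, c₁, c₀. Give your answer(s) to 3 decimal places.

The normal equations are: 8276·c₂ + 880·c₁ + 152·c₀ = 26009;  880·c₂ + 152·c₁ + 10·c₀ = 2803;  152·c₂ + 10·c₁ + 6·c₀ = 479.
Row-reducing yields c₂ = 103567/34364, c₁ = 7364/8591, c₀ = 35301/17182.

c₂ = 3.014, c₁ = 0.857, c₀ = 2.055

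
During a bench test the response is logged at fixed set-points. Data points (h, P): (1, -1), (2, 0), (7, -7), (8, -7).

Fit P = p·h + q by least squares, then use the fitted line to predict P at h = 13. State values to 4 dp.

P̂ = -12.5946

MᵀM·[p, q]ᵀ = MᵀP reads: 118·p + 18·q = -106;  18·p + 4·q = -15.
Eliminating q: 4·(row 1) − 18·(row 2) gives 148·p = 4·(-106) − 18·(-15) = -154, so p = -77/74.
Then q = ((-15) − 18·(-77/74))/4 = 69/74.
At h = 13: P̂ = (-77/74)·(13) + (69/74)·(1) = -466/37.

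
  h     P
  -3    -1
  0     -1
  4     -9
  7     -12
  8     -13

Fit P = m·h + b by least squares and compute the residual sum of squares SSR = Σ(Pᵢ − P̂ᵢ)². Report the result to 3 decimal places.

Entries of MᵀM: Σh·h = 138, Σh = 16, Σ1 = 5.
Right-hand side: Σh·P = -221, ΣP = -36.
det = 138·5 − 16² = 434.
m = ((-221)·5 − 16·(-36))/434 = -529/434; b = (138·(-36) − 16·(-221))/434 = -716/217.
Residuals: -19/14, 499/217, -179/217, -73/434, 11/217; SSR = 3403/434.

SSR = 7.841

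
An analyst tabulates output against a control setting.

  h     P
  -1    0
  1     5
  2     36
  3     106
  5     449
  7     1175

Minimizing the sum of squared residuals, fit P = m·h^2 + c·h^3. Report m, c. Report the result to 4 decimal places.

m = 2.8215, c = 3.0230

Sums needed: Σh^2·h^2 = 3125, Σh^2·h^3 = 20207, Σh^3·h^3 = 134069.
Right-hand side: Σh^2·P = 69903, Σh^3·P = 462305.
Eliminating c: 134069·(row 1) − 20207·(row 2) gives 10642776·m = 134069·69903 − 20207·462305 = 30028172, so m = 7507043/2660694.
Then c = (462305 − 20207·(7507043/2660694))/134069 = 8043301/2660694.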